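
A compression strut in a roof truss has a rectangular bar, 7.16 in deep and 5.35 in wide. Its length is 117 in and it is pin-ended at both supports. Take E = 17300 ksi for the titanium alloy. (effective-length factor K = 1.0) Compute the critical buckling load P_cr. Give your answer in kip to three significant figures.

Buckling occurs about the weak axis: I_min = h·b³/12 with b = 5.35 in (the shorter side).
I_min = 7.16×5.35³/12 = 91.37 in⁴
Effective length L_e = K·L = 1 × 117 = 117.0 in
P_cr = π²EI / L_e² = π² × 17300×10³ × 91.37 / 117.0² = 1.140×10^6 lb

P_cr ≈ 1140 kip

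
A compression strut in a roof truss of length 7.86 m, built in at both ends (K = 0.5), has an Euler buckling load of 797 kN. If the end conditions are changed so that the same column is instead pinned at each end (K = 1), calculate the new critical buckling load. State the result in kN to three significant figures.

P_cr ≈ 199 kN

P_cr ∝ 1/K², so P_cr,new = P_cr,old × (K_old/K_new)² = 797 × (0.5/1)²
= 797 × 0.2500 = 199 kN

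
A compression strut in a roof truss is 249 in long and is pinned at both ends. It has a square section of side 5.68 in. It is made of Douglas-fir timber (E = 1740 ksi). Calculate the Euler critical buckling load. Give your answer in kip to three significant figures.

I = a⁴/12 = 5.68⁴/12 = 86.74 in⁴
Effective length L_e = K·L = 1 × 249 = 249.0 in
P_cr = π²EI / L_e² = π² × 1740×10³ × 86.74 / 249.0² = 2.402×10^4 lb

P_cr ≈ 24.0 kip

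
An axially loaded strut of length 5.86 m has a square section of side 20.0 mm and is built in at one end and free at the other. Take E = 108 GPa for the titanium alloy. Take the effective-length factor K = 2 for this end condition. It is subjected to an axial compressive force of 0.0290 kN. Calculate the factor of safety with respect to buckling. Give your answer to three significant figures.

n ≈ 3.57

I = a⁴/12 = 20.0⁴/12 = 1.333×10^4 mm⁴
I = 1.333×10^4 mm⁴ = 1.333×10^-8 m⁴
Effective length L_e = K·L = 2 × 5.86 = 11.72 m
P_cr = π²EI / L_e² = π² × 108×10⁹ × 1.333×10^-8 / 11.72² = 103.5 N
Factor of safety n = P_cr / P = 0.10347 / 0.0290 = 3.57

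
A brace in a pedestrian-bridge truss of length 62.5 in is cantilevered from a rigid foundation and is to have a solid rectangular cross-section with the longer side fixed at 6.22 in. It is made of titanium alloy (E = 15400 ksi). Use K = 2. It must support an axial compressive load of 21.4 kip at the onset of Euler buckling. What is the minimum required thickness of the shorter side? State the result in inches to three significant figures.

L_e = K·L = 2 × 62.5 = 125.0 in
Required I = P_cr·L_e²/(π²E) = 2.140×10^4 × 125.0² / (π² × 1.54×10^7) = 2.200 in⁴
Rectangle, weak axis: I_min = h·b³/12 with h = 6.22 in fixed  ⇒  b = (12I/h)^(1/3) = 1.62 in

b ≈ 1.62 in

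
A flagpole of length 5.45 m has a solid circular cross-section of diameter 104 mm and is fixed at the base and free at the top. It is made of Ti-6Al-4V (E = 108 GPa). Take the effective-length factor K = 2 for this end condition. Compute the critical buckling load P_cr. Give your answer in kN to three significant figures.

P_cr ≈ 51.5 kN

I = πd⁴/64 = π×104⁴/64 = 5.743×10^6 mm⁴
I = 5.743×10^6 mm⁴ = 5.743×10^-6 m⁴
Effective length L_e = K·L = 2 × 5.45 = 10.90 m
P_cr = π²EI / L_e² = π² × 108×10⁹ × 5.743×10^-6 / 10.90² = 5.152×10^4 N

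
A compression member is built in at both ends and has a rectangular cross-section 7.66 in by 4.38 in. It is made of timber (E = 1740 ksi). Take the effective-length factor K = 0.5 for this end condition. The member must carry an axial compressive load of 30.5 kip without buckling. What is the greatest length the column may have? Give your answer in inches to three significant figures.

L_max ≈ 348 in

Buckling occurs about the weak axis: I_min = h·b³/12 with b = 4.38 in (the shorter side).
I_min = 7.66×4.38³/12 = 53.64 in⁴
At the buckling limit P_cr = P = 3.050×10^4 lb
From P_cr = π²EI/(K·L)²:  L = (1/K)·√(π²EI/P_cr) = (1/0.5)·√(π²×1.74×10^6×53.64/3.050×10^4)
L = 348 in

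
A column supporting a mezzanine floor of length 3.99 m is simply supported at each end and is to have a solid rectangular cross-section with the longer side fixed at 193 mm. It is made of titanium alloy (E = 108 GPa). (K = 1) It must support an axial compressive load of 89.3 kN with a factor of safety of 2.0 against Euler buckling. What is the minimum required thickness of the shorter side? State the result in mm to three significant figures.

b ≈ 54.9 mm

Required P_cr = n·P = 2.0 × 89.3 = 178.6 kN
L_e = K·L = 1 × 3.99 = 3.990 m
Required I = P_cr·L_e²/(π²E) = 1.786×10^5 × 3.990² / (π² × 1.08×10^11) = 2.667×10^-6 m⁴
I_req = 2.667×10^6 mm⁴
Rectangle, weak axis: I_min = h·b³/12 with h = 193 mm fixed  ⇒  b = (12I/h)^(1/3) = 54.9 mm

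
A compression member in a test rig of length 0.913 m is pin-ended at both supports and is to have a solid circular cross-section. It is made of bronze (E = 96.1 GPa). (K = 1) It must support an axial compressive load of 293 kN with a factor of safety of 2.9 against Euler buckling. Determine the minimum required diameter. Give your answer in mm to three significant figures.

Required P_cr = n·P = 2.9 × 293 = 849.7 kN
L_e = K·L = 1 × 0.913 = 0.9130 m
Required I = P_cr·L_e²/(π²E) = 8.497×10^5 × 0.9130² / (π² × 9.61×10^10) = 7.468×10^-7 m⁴
I_req = 7.468×10^5 mm⁴
Solid circle: I = πd⁴/64  ⇒  d = (64I/π)^(1/4) = (64×7.468×10^5/π)^(1/4) = 62.5 mm

d ≈ 62.5 mm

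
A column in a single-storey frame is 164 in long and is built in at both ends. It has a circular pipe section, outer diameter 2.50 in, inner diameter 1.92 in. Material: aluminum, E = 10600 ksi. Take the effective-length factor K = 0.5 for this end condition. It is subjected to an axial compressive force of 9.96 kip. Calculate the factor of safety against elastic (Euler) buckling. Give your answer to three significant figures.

d_o = 2.50 in, d_i = 1.92 in
I = π(d_o⁴ − d_i⁴)/64 = π(2.50⁴ − 1.920⁴)/64 = 1.250 in⁴
Effective length L_e = K·L = 0.5 × 164 = 82.00 in
P_cr = π²EI / L_e² = π² × 10600×10³ × 1.250 / 82.00² = 1.945×10^4 lb
Factor of safety n = P_cr / P = 19.455 / 9.96 = 1.95

n ≈ 1.95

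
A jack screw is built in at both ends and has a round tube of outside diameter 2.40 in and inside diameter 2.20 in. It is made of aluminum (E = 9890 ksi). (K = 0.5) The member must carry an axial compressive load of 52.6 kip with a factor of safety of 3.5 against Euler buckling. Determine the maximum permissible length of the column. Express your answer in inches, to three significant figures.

L_max ≈ 31.9 in

d_o = 2.40 in, d_i = 2.20 in
I = π(d_o⁴ − d_i⁴)/64 = π(2.40⁴ − 2.200⁴)/64 = 0.4787 in⁴
Required critical load P_cr = n·P = 3.5 × 52.6 = 184.1 kip = 1.841×10^5 lb
From P_cr = π²EI/(K·L)²:  L = (1/K)·√(π²EI/P_cr) = (1/0.5)·√(π²×9.89×10^6×0.4787/1.841×10^5)
L = 31.9 in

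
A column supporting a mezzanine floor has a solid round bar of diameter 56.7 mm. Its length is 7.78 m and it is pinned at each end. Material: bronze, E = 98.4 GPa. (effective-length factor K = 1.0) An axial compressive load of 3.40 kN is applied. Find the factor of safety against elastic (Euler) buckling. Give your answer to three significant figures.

I = πd⁴/64 = π×56.7⁴/64 = 5.073×10^5 mm⁴
I = 5.073×10^5 mm⁴ = 5.073×10^-7 m⁴
Effective length L_e = K·L = 1 × 7.78 = 7.780 m
P_cr = π²EI / L_e² = π² × 98.4×10⁹ × 5.073×10^-7 / 7.780² = 8.140×10^3 N
Factor of safety n = P_cr / P = 8.1403 / 3.40 = 2.39

n ≈ 2.39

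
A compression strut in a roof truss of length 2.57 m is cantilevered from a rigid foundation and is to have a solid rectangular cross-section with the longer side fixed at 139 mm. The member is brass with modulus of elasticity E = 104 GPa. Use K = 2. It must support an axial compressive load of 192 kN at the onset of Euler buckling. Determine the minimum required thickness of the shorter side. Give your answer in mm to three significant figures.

b ≈ 75.3 mm

L_e = K·L = 2 × 2.57 = 5.140 m
Required I = P_cr·L_e²/(π²E) = 1.920×10^5 × 5.140² / (π² × 1.04×10^11) = 4.942×10^-6 m⁴
I_req = 4.942×10^6 mm⁴
Rectangle, weak axis: I_min = h·b³/12 with h = 139 mm fixed  ⇒  b = (12I/h)^(1/3) = 75.3 mm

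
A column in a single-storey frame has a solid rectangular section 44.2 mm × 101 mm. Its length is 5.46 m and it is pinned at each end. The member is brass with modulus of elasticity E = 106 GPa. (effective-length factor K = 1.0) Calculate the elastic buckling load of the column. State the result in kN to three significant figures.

Buckling occurs about the weak axis: I_min = h·b³/12 with b = 44.2 mm (the shorter side).
I_min = 101×44.2³/12 = 7.268×10^5 mm⁴
I = 7.268×10^5 mm⁴ = 7.268×10^-7 m⁴
Effective length L_e = K·L = 1 × 5.46 = 5.460 m
P_cr = π²EI / L_e² = π² × 106×10⁹ × 7.268×10^-7 / 5.460² = 2.551×10^4 N

P_cr ≈ 25.5 kN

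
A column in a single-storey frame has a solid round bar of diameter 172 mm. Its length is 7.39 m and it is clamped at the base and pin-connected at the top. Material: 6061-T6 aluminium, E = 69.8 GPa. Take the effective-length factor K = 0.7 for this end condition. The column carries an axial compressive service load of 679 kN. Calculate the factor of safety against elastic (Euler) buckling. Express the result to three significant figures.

n ≈ 1.63

I = πd⁴/64 = π×172⁴/64 = 4.296×10^7 mm⁴
I = 4.296×10^7 mm⁴ = 4.296×10^-5 m⁴
Effective length L_e = K·L = 0.7 × 7.39 = 5.173 m
P_cr = π²EI / L_e² = π² × 69.8×10⁹ × 4.296×10^-5 / 5.173² = 1.106×10^6 N
Factor of safety n = P_cr / P = 1106.0 / 679 = 1.63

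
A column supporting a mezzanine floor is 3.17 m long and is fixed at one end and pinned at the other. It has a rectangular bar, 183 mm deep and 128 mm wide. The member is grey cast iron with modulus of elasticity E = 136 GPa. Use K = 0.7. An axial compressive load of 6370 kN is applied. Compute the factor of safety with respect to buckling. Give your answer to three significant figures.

Buckling occurs about the weak axis: I_min = h·b³/12 with b = 128 mm (the shorter side).
I_min = 183×128³/12 = 3.198×10^7 mm⁴
I = 3.198×10^7 mm⁴ = 3.198×10^-5 m⁴
Effective length L_e = K·L = 0.7 × 3.17 = 2.219 m
P_cr = π²EI / L_e² = π² × 136×10⁹ × 3.198×10^-5 / 2.219² = 8.718×10^6 N
Factor of safety n = P_cr / P = 8718.1 / 6370 = 1.37

n ≈ 1.37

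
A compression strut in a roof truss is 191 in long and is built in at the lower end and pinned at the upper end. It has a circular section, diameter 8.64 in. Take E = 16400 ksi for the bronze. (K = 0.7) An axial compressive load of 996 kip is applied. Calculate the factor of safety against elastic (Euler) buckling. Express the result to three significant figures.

n ≈ 2.49

I = πd⁴/64 = π×8.64⁴/64 = 273.5 in⁴
Effective length L_e = K·L = 0.7 × 191 = 133.7 in
P_cr = π²EI / L_e² = π² × 16400×10³ × 273.5 / 133.7² = 2.477×10^6 lb
Factor of safety n = P_cr / P = 2476.9 / 996 = 2.49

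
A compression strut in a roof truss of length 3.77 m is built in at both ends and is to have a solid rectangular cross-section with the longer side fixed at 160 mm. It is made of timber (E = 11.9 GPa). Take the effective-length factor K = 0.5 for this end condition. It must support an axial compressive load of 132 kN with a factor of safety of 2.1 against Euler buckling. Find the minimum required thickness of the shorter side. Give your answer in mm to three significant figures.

Required P_cr = n·P = 2.1 × 132 = 277.2 kN
L_e = K·L = 0.5 × 3.77 = 1.885 m
Required I = P_cr·L_e²/(π²E) = 2.772×10^5 × 1.885² / (π² × 1.19×10^10) = 8.386×10^-6 m⁴
I_req = 8.386×10^6 mm⁴
Rectangle, weak axis: I_min = h·b³/12 with h = 160 mm fixed  ⇒  b = (12I/h)^(1/3) = 85.7 mm

b ≈ 85.7 mm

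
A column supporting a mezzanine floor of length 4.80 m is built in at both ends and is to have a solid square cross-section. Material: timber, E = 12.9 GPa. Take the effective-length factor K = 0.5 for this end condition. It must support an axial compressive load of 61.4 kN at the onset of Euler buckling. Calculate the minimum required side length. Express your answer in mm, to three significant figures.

L_e = K·L = 0.5 × 4.80 = 2.400 m
Required I = P_cr·L_e²/(π²E) = 6.140×10^4 × 2.400² / (π² × 1.29×10^10) = 2.778×10^-6 m⁴
I_req = 2.778×10^6 mm⁴
Solid square: I = a⁴/12  ⇒  a = (12I)^(1/4) = (12×2.778×10^6)^(1/4) = 76.0 mm

a ≈ 76.0 mm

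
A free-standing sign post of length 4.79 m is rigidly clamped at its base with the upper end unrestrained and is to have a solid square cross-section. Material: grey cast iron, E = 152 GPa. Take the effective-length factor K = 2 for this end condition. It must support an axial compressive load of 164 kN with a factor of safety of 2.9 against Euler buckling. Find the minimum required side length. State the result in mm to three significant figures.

Required P_cr = n·P = 2.9 × 164 = 475.6 kN
L_e = K·L = 2 × 4.79 = 9.580 m
Required I = P_cr·L_e²/(π²E) = 4.756×10^5 × 9.580² / (π² × 1.52×10^11) = 2.910×10^-5 m⁴
I_req = 2.910×10^7 mm⁴
Solid square: I = a⁴/12  ⇒  a = (12I)^(1/4) = (12×2.910×10^7)^(1/4) = 137 mm

a ≈ 137 mm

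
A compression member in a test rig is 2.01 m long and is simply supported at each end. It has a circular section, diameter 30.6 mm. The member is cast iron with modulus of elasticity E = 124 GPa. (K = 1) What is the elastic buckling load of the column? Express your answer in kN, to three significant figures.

I = πd⁴/64 = π×30.6⁴/64 = 4.304×10^4 mm⁴
I = 4.304×10^4 mm⁴ = 4.304×10^-8 m⁴
Effective length L_e = K·L = 1 × 2.01 = 2.010 m
P_cr = π²EI / L_e² = π² × 124×10⁹ × 4.304×10^-8 / 2.010² = 1.304×10^4 N

P_cr ≈ 13.0 kN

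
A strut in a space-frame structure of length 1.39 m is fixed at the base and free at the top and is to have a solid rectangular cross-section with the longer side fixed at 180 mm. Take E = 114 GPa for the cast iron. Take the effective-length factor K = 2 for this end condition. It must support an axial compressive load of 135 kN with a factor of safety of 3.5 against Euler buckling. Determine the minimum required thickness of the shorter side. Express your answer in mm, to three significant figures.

Required P_cr = n·P = 3.5 × 135 = 472.5 kN
L_e = K·L = 2 × 1.39 = 2.780 m
Required I = P_cr·L_e²/(π²E) = 4.725×10^5 × 2.780² / (π² × 1.14×10^11) = 3.246×10^-6 m⁴
I_req = 3.246×10^6 mm⁴
Rectangle, weak axis: I_min = h·b³/12 with h = 180 mm fixed  ⇒  b = (12I/h)^(1/3) = 60.0 mm

b ≈ 60.0 mm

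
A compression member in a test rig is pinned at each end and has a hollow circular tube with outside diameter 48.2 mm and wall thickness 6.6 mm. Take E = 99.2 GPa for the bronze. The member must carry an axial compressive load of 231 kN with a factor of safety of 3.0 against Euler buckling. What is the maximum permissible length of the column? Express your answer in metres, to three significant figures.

Inner diameter d_i = 48.2 − 2×6.6 = 35.00 mm
I = π(d_o⁴ − d_i⁴)/64 = π(48.2⁴ − 35.00⁴)/64 = 1.913×10^5 mm⁴
I = 1.913×10^-7 m⁴
Required critical load P_cr = n·P = 3.0 × 231 = 693.0 kN = 6.930×10^5 N
From P_cr = π²EI/(K·L)²:  L = (1/K)·√(π²EI/P_cr) = (1/1)·√(π²×9.92×10^10×1.913×10^-7/6.930×10^5)
L = 0.520 m

L_max ≈ 0.520 m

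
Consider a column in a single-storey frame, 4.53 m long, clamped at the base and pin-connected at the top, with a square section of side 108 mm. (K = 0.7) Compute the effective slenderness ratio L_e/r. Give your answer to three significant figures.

λ ≈ 102

I = a⁴/12 = 108⁴/12 = 1.134×10^7 mm⁴
A = 1.166×10^4 mm²;  r_min = √(I/A) = √(1.134×10^7/1.166×10^4) = 31.18 mm
L_e = K·L = 0.7 × 4.53 m = 3.171 m = 3171.0 mm
λ = L_e / r_min = 3171.0 / 31.18 = 102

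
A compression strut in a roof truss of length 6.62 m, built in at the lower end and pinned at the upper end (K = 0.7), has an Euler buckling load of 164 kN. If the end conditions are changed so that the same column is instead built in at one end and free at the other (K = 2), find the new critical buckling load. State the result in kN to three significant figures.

P_cr ≈ 20.1 kN

P_cr ∝ 1/K², so P_cr,new = P_cr,old × (K_old/K_new)² = 164 × (0.7/2)²
= 164 × 0.1225 = 20.1 kN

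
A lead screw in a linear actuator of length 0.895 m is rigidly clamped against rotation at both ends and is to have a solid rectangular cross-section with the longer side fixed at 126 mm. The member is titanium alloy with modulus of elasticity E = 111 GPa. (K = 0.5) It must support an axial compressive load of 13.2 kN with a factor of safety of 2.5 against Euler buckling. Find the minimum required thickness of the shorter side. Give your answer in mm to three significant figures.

b ≈ 8.31 mm

Required P_cr = n·P = 2.5 × 13.2 = 33.00 kN
L_e = K·L = 0.5 × 0.895 = 0.4475 m
Required I = P_cr·L_e²/(π²E) = 3.300×10^4 × 0.4475² / (π² × 1.11×10^11) = 6.032×10^-9 m⁴
I_req = 6.032×10^3 mm⁴
Rectangle, weak axis: I_min = h·b³/12 with h = 126 mm fixed  ⇒  b = (12I/h)^(1/3) = 8.31 mm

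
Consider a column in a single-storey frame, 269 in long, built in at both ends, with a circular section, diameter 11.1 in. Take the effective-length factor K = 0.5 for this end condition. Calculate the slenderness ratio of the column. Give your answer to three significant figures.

λ ≈ 48.5

I = πd⁴/64 = π×11.1⁴/64 = 745.2 in⁴
A = 96.77 in²;  r_min = √(I/A) = √(745.2/96.77) = 2.775 in
L_e = K·L = 0.5 × 269 = 134.5 in
λ = L_e / r_min = 134.50 / 2.775 = 48.5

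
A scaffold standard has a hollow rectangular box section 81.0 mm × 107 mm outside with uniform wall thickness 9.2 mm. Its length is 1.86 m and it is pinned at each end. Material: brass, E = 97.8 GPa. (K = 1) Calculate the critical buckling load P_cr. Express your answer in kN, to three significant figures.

Inner dimensions: h_i = 107 − 2×9.2 = 88.60 mm, b_i = 81.0 − 2×9.2 = 62.60 mm
Weak-axis I_min = (h_o·b_o³ − h_i·b_i³)/12 with b_o = 81.0, b_i = 62.60 mm (shorter outer/inner sides).
I_min = (107×81.0³ − 88.60×62.60³)/12 = 2.927×10^6 mm⁴
I = 2.927×10^6 mm⁴ = 2.927×10^-6 m⁴
Effective length L_e = K·L = 1 × 1.86 = 1.860 m
P_cr = π²EI / L_e² = π² × 97.8×10⁹ × 2.927×10^-6 / 1.860² = 8.168×10^5 N

P_cr ≈ 817 kN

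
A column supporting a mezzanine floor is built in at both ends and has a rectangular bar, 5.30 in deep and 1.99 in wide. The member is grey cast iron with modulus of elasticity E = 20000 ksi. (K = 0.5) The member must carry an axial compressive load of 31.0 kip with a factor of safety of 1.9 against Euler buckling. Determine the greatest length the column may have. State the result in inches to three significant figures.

Buckling occurs about the weak axis: I_min = h·b³/12 with b = 1.99 in (the shorter side).
I_min = 5.30×1.99³/12 = 3.481 in⁴
Required critical load P_cr = n·P = 1.9 × 31.0 = 58.90 kip = 5.890×10^4 lb
From P_cr = π²EI/(K·L)²:  L = (1/K)·√(π²EI/P_cr) = (1/0.5)·√(π²×2.00×10^7×3.481/5.890×10^4)
L = 216 in

L_max ≈ 216 in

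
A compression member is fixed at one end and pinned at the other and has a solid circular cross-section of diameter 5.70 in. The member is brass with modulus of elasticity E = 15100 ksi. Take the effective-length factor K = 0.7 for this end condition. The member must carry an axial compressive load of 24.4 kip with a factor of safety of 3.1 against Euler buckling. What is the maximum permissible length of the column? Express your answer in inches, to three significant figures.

I = πd⁴/64 = π×5.70⁴/64 = 51.82 in⁴
Required critical load P_cr = n·P = 3.1 × 24.4 = 75.64 kip = 7.564×10^4 lb
From P_cr = π²EI/(K·L)²:  L = (1/K)·√(π²EI/P_cr) = (1/0.7)·√(π²×1.51×10^7×51.82/7.564×10^4)
L = 456 in

L_max ≈ 456 in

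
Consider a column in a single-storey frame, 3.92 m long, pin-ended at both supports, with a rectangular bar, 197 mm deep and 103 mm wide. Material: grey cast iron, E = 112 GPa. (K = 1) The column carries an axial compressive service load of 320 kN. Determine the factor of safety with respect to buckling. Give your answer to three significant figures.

Buckling occurs about the weak axis: I_min = h·b³/12 with b = 103 mm (the shorter side).
I_min = 197×103³/12 = 1.794×10^7 mm⁴
I = 1.794×10^7 mm⁴ = 1.794×10^-5 m⁴
Effective length L_e = K·L = 1 × 3.92 = 3.920 m
P_cr = π²EI / L_e² = π² × 112×10⁹ × 1.794×10^-5 / 3.920² = 1.290×10^6 N
Factor of safety n = P_cr / P = 1290.5 / 320 = 4.03

n ≈ 4.03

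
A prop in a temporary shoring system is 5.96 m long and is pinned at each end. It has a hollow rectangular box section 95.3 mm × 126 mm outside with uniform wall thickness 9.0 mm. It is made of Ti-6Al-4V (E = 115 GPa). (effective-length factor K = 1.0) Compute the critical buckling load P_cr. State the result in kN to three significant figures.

P_cr ≈ 158 kN

Inner dimensions: h_i = 126 − 2×9.0 = 108.0 mm, b_i = 95.3 − 2×9.0 = 77.30 mm
Weak-axis I_min = (h_o·b_o³ − h_i·b_i³)/12 with b_o = 95.3, b_i = 77.30 mm (shorter outer/inner sides).
I_min = (126×95.3³ − 108.0×77.30³)/12 = 4.931×10^6 mm⁴
I = 4.931×10^6 mm⁴ = 4.931×10^-6 m⁴
Effective length L_e = K·L = 1 × 5.96 = 5.960 m
P_cr = π²EI / L_e² = π² × 115×10⁹ × 4.931×10^-6 / 5.960² = 1.576×10^5 N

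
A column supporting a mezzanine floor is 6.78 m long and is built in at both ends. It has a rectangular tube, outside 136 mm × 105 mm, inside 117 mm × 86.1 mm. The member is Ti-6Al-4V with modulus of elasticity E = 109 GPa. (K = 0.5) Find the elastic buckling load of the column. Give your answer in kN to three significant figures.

P_cr ≈ 646 kN

Weak-axis I_min = (h_o·b_o³ − h_i·b_i³)/12 with b_o = 105, b_i = 86.10 mm (shorter outer/inner sides).
I_min = (136×105³ − 117.0×86.10³)/12 = 6.897×10^6 mm⁴
I = 6.897×10^6 mm⁴ = 6.897×10^-6 m⁴
Effective length L_e = K·L = 0.5 × 6.78 = 3.390 m
P_cr = π²EI / L_e² = π² × 109×10⁹ × 6.897×10^-6 / 3.390² = 6.456×10^5 N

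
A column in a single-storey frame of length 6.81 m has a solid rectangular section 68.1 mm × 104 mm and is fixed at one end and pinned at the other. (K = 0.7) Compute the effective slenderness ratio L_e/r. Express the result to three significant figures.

For a rectangle r_min = b/√12 = 68.1/√12 = 19.66 mm
L_e = K·L = 0.7 × 6.81 m = 4.767 m = 4767.0 mm
λ = L_e / r_min = 4767.0 / 19.66 = 242

λ ≈ 242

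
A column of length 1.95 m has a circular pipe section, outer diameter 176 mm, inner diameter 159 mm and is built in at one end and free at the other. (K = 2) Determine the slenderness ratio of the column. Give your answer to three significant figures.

λ ≈ 65.8

d_o = 176 mm, d_i = 159 mm
I = π(d_o⁴ − d_i⁴)/64 = π(176⁴ − 159.0⁴)/64 = 1.573×10^7 mm⁴
A = 4.473×10^3 mm²;  r_min = √(I/A) = √(1.573×10^7/4.473×10^3) = 59.30 mm
L_e = K·L = 2 × 1.95 m = 3.900 m = 3900.0 mm
λ = L_e / r_min = 3900.0 / 59.30 = 65.8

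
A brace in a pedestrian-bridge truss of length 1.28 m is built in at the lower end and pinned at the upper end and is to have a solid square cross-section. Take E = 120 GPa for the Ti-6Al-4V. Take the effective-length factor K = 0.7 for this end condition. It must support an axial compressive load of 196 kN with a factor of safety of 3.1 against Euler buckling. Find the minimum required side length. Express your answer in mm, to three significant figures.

Required P_cr = n·P = 3.1 × 196 = 607.6 kN
L_e = K·L = 0.7 × 1.28 = 0.8960 m
Required I = P_cr·L_e²/(π²E) = 6.076×10^5 × 0.8960² / (π² × 1.20×10^11) = 4.119×10^-7 m⁴
I_req = 4.119×10^5 mm⁴
Solid square: I = a⁴/12  ⇒  a = (12I)^(1/4) = (12×4.119×10^5)^(1/4) = 47.2 mm

a ≈ 47.2 mm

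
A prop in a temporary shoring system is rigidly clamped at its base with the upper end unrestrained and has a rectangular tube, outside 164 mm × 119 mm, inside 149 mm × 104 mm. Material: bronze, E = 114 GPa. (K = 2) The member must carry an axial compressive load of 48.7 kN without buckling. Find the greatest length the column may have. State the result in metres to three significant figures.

Weak-axis I_min = (h_o·b_o³ − h_i·b_i³)/12 with b_o = 119, b_i = 104.0 mm (shorter outer/inner sides).
I_min = (164×119³ − 149.0×104.0³)/12 = 9.063×10^6 mm⁴
I = 9.063×10^-6 m⁴
At the buckling limit P_cr = P = 4.870×10^4 N
From P_cr = π²EI/(K·L)²:  L = (1/K)·√(π²EI/P_cr) = (1/2)·√(π²×1.14×10^11×9.063×10^-6/4.870×10^4)
L = 7.24 m

L_max ≈ 7.24 m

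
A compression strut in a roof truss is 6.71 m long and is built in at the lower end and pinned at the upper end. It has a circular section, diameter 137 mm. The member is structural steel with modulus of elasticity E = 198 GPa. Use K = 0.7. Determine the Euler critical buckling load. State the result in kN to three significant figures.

P_cr ≈ 1530 kN

I = πd⁴/64 = π×137⁴/64 = 1.729×10^7 mm⁴
I = 1.729×10^7 mm⁴ = 1.729×10^-5 m⁴
Effective length L_e = K·L = 0.7 × 6.71 = 4.697 m
P_cr = π²EI / L_e² = π² × 198×10⁹ × 1.729×10^-5 / 4.697² = 1.532×10^6 N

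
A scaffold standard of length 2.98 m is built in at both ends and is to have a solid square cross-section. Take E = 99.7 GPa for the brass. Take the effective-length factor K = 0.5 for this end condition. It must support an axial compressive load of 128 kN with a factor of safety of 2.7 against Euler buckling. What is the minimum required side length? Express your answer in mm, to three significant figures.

Required P_cr = n·P = 2.7 × 128 = 345.6 kN
L_e = K·L = 0.5 × 2.98 = 1.490 m
Required I = P_cr·L_e²/(π²E) = 3.456×10^5 × 1.490² / (π² × 9.97×10^10) = 7.797×10^-7 m⁴
I_req = 7.797×10^5 mm⁴
Solid square: I = a⁴/12  ⇒  a = (12I)^(1/4) = (12×7.797×10^5)^(1/4) = 55.3 mm

a ≈ 55.3 mm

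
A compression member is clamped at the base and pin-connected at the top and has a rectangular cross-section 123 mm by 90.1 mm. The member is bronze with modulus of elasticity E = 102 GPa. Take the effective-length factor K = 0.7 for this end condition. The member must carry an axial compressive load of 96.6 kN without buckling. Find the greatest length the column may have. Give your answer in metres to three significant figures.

Buckling occurs about the weak axis: I_min = h·b³/12 with b = 90.1 mm (the shorter side).
I_min = 123×90.1³/12 = 7.497×10^6 mm⁴
I = 7.497×10^-6 m⁴
At the buckling limit P_cr = P = 9.660×10^4 N
From P_cr = π²EI/(K·L)²:  L = (1/K)·√(π²EI/P_cr) = (1/0.7)·√(π²×1.02×10^11×7.497×10^-6/9.660×10^4)
L = 12.6 m

L_max ≈ 12.6 m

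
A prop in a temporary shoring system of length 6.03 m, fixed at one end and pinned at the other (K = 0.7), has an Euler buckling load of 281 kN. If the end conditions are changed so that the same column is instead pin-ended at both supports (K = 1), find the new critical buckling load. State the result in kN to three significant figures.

P_cr ≈ 138 kN

P_cr ∝ 1/K², so P_cr,new = P_cr,old × (K_old/K_new)² = 281 × (0.7/1)²
= 281 × 0.4900 = 138 kN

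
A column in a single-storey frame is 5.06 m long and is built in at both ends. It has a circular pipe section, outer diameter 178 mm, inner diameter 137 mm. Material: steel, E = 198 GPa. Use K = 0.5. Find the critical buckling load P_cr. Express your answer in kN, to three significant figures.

P_cr ≈ 9770 kN

d_o = 178 mm, d_i = 137 mm
I = π(d_o⁴ − d_i⁴)/64 = π(178⁴ − 137.0⁴)/64 = 3.199×10^7 mm⁴
I = 3.199×10^7 mm⁴ = 3.199×10^-5 m⁴
Effective length L_e = K·L = 0.5 × 5.06 = 2.530 m
P_cr = π²EI / L_e² = π² × 198×10⁹ × 3.199×10^-5 / 2.530² = 9.765×10^6 N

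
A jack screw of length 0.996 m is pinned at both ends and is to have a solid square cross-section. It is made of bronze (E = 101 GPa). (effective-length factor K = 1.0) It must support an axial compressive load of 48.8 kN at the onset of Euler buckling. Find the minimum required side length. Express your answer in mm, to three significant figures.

L_e = K·L = 1 × 0.996 = 0.9960 m
Required I = P_cr·L_e²/(π²E) = 4.880×10^4 × 0.9960² / (π² × 1.01×10^11) = 4.856×10^-8 m⁴
I_req = 4.856×10^4 mm⁴
Solid square: I = a⁴/12  ⇒  a = (12I)^(1/4) = (12×4.856×10^4)^(1/4) = 27.6 mm

a ≈ 27.6 mm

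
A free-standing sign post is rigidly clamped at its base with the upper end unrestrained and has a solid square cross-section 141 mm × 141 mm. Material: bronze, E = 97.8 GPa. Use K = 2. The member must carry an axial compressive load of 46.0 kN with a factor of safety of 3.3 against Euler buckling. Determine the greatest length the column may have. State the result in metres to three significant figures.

I = a⁴/12 = 141⁴/12 = 3.294×10^7 mm⁴
I = 3.294×10^-5 m⁴
Required critical load P_cr = n·P = 3.3 × 46.0 = 151.8 kN = 1.518×10^5 N
From P_cr = π²EI/(K·L)²:  L = (1/K)·√(π²EI/P_cr) = (1/2)·√(π²×9.78×10^10×3.294×10^-5/1.518×10^5)
L = 7.24 m

L_max ≈ 7.24 m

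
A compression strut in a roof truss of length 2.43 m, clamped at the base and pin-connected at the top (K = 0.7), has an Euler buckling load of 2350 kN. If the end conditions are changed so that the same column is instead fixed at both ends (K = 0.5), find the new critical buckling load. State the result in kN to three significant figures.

P_cr ∝ 1/K², so P_cr,new = P_cr,old × (K_old/K_new)² = 2350 × (0.7/0.5)²
= 2350 × 1.960 = 4610 kN

P_cr ≈ 4610 kN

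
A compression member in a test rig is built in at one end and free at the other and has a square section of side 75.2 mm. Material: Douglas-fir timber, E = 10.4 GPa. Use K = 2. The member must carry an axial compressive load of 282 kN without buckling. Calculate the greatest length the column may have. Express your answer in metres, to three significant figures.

I = a⁴/12 = 75.2⁴/12 = 2.665×10^6 mm⁴
I = 2.665×10^-6 m⁴
At the buckling limit P_cr = P = 2.820×10^5 N
From P_cr = π²EI/(K·L)²:  L = (1/K)·√(π²EI/P_cr) = (1/2)·√(π²×1.04×10^10×2.665×10^-6/2.820×10^5)
L = 0.492 m

L_max ≈ 0.492 m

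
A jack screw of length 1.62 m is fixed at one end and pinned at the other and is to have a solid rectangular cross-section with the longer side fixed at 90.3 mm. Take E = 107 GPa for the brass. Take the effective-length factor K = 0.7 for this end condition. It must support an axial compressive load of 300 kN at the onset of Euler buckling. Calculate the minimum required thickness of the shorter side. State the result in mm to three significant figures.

L_e = K·L = 0.7 × 1.62 = 1.134 m
Required I = P_cr·L_e²/(π²E) = 3.000×10^5 × 1.134² / (π² × 1.07×10^11) = 3.653×10^-7 m⁴
I_req = 3.653×10^5 mm⁴
Rectangle, weak axis: I_min = h·b³/12 with h = 90.3 mm fixed  ⇒  b = (12I/h)^(1/3) = 36.5 mm

b ≈ 36.5 mm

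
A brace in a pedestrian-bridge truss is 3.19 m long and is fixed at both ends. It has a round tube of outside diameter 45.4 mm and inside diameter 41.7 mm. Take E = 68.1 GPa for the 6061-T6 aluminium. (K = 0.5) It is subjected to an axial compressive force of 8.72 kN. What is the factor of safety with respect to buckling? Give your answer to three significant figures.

n ≈ 1.82

d_o = 45.4 mm, d_i = 41.7 mm
I = π(d_o⁴ − d_i⁴)/64 = π(45.4⁴ − 41.70⁴)/64 = 6.011×10^4 mm⁴
I = 6.011×10^4 mm⁴ = 6.011×10^-8 m⁴
Effective length L_e = K·L = 0.5 × 3.19 = 1.595 m
P_cr = π²EI / L_e² = π² × 68.1×10⁹ × 6.011×10^-8 / 1.595² = 1.588×10^4 N
Factor of safety n = P_cr / P = 15.882 / 8.72 = 1.82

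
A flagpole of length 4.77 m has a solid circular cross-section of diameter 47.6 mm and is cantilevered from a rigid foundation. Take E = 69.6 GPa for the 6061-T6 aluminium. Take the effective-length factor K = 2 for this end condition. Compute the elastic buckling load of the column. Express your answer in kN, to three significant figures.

I = πd⁴/64 = π×47.6⁴/64 = 2.520×10^5 mm⁴
I = 2.520×10^5 mm⁴ = 2.520×10^-7 m⁴
Effective length L_e = K·L = 2 × 4.77 = 9.540 m
P_cr = π²EI / L_e² = π² × 69.6×10⁹ × 2.520×10^-7 / 9.540² = 1.902×10^3 N

P_cr ≈ 1.90 kN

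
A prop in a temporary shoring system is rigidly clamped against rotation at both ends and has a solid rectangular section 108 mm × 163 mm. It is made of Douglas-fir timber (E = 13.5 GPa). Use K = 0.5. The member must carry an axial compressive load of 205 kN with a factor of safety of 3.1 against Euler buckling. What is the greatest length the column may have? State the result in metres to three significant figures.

L_max ≈ 3.79 m

Buckling occurs about the weak axis: I_min = h·b³/12 with b = 108 mm (the shorter side).
I_min = 163×108³/12 = 1.711×10^7 mm⁴
I = 1.711×10^-5 m⁴
Required critical load P_cr = n·P = 3.1 × 205 = 635.5 kN = 6.355×10^5 N
From P_cr = π²EI/(K·L)²:  L = (1/K)·√(π²EI/P_cr) = (1/0.5)·√(π²×1.35×10^10×1.711×10^-5/6.355×10^5)
L = 3.79 m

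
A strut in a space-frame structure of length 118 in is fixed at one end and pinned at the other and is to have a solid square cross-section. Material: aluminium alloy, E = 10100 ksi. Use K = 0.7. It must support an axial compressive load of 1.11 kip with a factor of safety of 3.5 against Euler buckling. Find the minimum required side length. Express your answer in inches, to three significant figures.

Required P_cr = n·P = 3.5 × 1.11 = 3.885 kip
L_e = K·L = 0.7 × 118 = 82.60 in
Required I = P_cr·L_e²/(π²E) = 3.885×10^3 × 82.60² / (π² × 1.01×10^7) = 0.2659 in⁴
Solid square: I = a⁴/12  ⇒  a = (12I)^(1/4) = (12×0.2659)^(1/4) = 1.34 in

a ≈ 1.34 in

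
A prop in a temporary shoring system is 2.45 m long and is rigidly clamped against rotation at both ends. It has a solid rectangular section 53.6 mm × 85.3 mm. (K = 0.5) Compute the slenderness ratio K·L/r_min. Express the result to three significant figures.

λ ≈ 79.2

Buckling occurs about the weak axis: I_min = h·b³/12 with b = 53.6 mm (the shorter side).
I_min = 85.3×53.6³/12 = 1.095×10^6 mm⁴
A = 4.572×10^3 mm²;  r_min = √(I/A) = √(1.095×10^6/4.572×10^3) = 15.47 mm
L_e = K·L = 0.5 × 2.45 m = 1.225 m = 1225.0 mm
λ = L_e / r_min = 1225.0 / 15.47 = 79.2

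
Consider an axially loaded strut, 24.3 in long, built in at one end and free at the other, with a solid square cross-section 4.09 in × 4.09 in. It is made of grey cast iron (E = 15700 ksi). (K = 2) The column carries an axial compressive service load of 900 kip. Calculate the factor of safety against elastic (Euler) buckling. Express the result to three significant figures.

n ≈ 1.70

I = a⁴/12 = 4.09⁴/12 = 23.32 in⁴
Effective length L_e = K·L = 2 × 24.3 = 48.60 in
P_cr = π²EI / L_e² = π² × 15700×10³ × 23.32 / 48.60² = 1.530×10^6 lb
Factor of safety n = P_cr / P = 1529.8 / 900 = 1.70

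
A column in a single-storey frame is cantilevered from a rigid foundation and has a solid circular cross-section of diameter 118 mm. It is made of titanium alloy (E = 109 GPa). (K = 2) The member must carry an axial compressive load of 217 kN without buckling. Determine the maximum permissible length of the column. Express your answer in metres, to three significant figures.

L_max ≈ 3.43 m

I = πd⁴/64 = π×118⁴/64 = 9.517×10^6 mm⁴
I = 9.517×10^-6 m⁴
At the buckling limit P_cr = P = 2.170×10^5 N
From P_cr = π²EI/(K·L)²:  L = (1/K)·√(π²EI/P_cr) = (1/2)·√(π²×1.09×10^11×9.517×10^-6/2.170×10^5)
L = 3.43 m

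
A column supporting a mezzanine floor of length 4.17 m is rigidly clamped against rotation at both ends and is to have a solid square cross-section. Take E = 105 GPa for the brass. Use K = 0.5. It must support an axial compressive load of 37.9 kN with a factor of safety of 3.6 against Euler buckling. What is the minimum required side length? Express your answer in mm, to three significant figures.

Required P_cr = n·P = 3.6 × 37.9 = 136.4 kN
L_e = K·L = 0.5 × 4.17 = 2.085 m
Required I = P_cr·L_e²/(π²E) = 1.364×10^5 × 2.085² / (π² × 1.05×10^11) = 5.724×10^-7 m⁴
I_req = 5.724×10^5 mm⁴
Solid square: I = a⁴/12  ⇒  a = (12I)^(1/4) = (12×5.724×10^5)^(1/4) = 51.2 mm

a ≈ 51.2 mm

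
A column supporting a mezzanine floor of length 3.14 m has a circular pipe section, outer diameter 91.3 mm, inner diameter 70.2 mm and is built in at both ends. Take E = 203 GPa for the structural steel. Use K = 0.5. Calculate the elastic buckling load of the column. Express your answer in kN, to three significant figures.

P_cr ≈ 1800 kN

d_o = 91.3 mm, d_i = 70.2 mm
I = π(d_o⁴ − d_i⁴)/64 = π(91.3⁴ − 70.20⁴)/64 = 2.219×10^6 mm⁴
I = 2.219×10^6 mm⁴ = 2.219×10^-6 m⁴
Effective length L_e = K·L = 0.5 × 3.14 = 1.570 m
P_cr = π²EI / L_e² = π² × 203×10⁹ × 2.219×10^-6 / 1.570² = 1.803×10^6 N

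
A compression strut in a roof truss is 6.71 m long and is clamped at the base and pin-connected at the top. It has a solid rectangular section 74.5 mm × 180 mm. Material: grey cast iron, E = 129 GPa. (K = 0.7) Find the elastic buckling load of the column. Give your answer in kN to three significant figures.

P_cr ≈ 358 kN

Buckling occurs about the weak axis: I_min = h·b³/12 with b = 74.5 mm (the shorter side).
I_min = 180×74.5³/12 = 6.202×10^6 mm⁴
I = 6.202×10^6 mm⁴ = 6.202×10^-6 m⁴
Effective length L_e = K·L = 0.7 × 6.71 = 4.697 m
P_cr = π²EI / L_e² = π² × 129×10⁹ × 6.202×10^-6 / 4.697² = 3.579×10^5 N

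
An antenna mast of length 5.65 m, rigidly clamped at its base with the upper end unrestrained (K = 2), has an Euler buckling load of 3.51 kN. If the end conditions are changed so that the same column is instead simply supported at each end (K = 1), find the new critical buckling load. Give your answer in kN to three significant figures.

P_cr ∝ 1/K², so P_cr,new = P_cr,old × (K_old/K_new)² = 3.51 × (2/1)²
= 3.51 × 4.000 = 14.0 kN

P_cr ≈ 14.0 kN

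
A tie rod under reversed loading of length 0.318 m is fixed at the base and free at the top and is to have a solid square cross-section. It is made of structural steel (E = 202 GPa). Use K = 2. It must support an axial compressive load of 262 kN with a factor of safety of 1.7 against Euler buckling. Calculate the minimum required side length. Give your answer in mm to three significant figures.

a ≈ 32.3 mm

Required P_cr = n·P = 1.7 × 262 = 445.4 kN
L_e = K·L = 2 × 0.318 = 0.6360 m
Required I = P_cr·L_e²/(π²E) = 4.454×10^5 × 0.6360² / (π² × 2.02×10^11) = 9.037×10^-8 m⁴
I_req = 9.037×10^4 mm⁴
Solid square: I = a⁴/12  ⇒  a = (12I)^(1/4) = (12×9.037×10^4)^(1/4) = 32.3 mm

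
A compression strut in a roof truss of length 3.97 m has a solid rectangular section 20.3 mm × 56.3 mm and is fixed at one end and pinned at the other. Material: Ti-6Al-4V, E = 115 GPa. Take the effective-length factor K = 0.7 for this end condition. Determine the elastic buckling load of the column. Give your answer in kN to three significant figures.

P_cr ≈ 5.77 kN

Buckling occurs about the weak axis: I_min = h·b³/12 with b = 20.3 mm (the shorter side).
I_min = 56.3×20.3³/12 = 3.925×10^4 mm⁴
I = 3.925×10^4 mm⁴ = 3.925×10^-8 m⁴
Effective length L_e = K·L = 0.7 × 3.97 = 2.779 m
P_cr = π²EI / L_e² = π² × 115×10⁹ × 3.925×10^-8 / 2.779² = 5.768×10^3 N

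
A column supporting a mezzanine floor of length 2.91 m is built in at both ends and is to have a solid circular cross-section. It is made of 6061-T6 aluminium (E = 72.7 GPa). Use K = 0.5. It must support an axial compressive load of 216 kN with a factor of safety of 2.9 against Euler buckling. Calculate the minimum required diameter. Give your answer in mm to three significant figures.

d ≈ 78.3 mm

Required P_cr = n·P = 2.9 × 216 = 626.4 kN
L_e = K·L = 0.5 × 2.91 = 1.455 m
Required I = P_cr·L_e²/(π²E) = 6.264×10^5 × 1.455² / (π² × 7.27×10^10) = 1.848×10^-6 m⁴
I_req = 1.848×10^6 mm⁴
Solid circle: I = πd⁴/64  ⇒  d = (64I/π)^(1/4) = (64×1.848×10^6/π)^(1/4) = 78.3 mm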